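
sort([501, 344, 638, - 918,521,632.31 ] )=[-918,344,501,521,632.31,638] 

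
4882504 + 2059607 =6942111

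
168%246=168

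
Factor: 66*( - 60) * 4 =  - 15840 = - 2^5*3^2*5^1*11^1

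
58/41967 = 58/41967 = 0.00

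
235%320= 235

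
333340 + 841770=1175110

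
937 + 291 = 1228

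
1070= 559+511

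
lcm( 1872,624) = 1872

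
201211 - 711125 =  - 509914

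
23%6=5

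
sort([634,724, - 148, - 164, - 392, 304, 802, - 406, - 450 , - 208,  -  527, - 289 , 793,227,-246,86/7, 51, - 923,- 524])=[ - 923, - 527, - 524, - 450, - 406, - 392, - 289 ,  -  246, - 208, -164, - 148,86/7, 51, 227 , 304, 634, 724,793, 802] 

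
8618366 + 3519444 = 12137810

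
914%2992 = 914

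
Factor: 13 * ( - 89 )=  - 1157= - 13^1*89^1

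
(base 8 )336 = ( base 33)6o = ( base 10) 222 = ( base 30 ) 7C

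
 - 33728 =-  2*16864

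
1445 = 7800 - 6355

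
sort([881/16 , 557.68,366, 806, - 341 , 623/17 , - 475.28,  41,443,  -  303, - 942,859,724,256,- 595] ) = [ - 942,-595, - 475.28,-341, -303,623/17,41 , 881/16,256,366, 443,557.68, 724,806,859] 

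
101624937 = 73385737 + 28239200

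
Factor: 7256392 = 2^3*11^1*13^1*6343^1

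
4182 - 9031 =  - 4849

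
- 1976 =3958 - 5934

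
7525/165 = 1505/33 = 45.61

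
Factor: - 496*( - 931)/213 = 2^4*3^( - 1)*7^2*19^1*31^1*71^( - 1) = 461776/213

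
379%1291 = 379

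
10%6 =4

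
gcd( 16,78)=2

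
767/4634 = 767/4634 = 0.17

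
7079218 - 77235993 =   -  70156775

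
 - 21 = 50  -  71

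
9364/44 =2341/11 = 212.82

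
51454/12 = 4287 + 5/6 = 4287.83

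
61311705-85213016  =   - 23901311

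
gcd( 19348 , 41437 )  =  1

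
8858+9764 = 18622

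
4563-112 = 4451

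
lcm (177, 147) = 8673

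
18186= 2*9093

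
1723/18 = 1723/18 = 95.72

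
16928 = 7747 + 9181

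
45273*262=11861526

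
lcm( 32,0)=0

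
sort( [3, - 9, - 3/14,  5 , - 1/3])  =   [  -  9, - 1/3 , - 3/14, 3, 5]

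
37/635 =37/635 = 0.06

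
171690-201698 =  - 30008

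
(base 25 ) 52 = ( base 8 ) 177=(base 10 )127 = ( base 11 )106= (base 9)151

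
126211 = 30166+96045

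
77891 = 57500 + 20391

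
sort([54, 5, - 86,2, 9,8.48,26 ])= [ - 86, 2,  5, 8.48,  9,26,54 ]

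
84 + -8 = 76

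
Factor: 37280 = 2^5*5^1*233^1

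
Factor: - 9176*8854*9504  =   - 772145865216 = - 2^9  *  3^3*11^1*19^1*31^1*37^1*233^1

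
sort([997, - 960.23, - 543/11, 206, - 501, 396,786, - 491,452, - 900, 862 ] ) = [ - 960.23, - 900, - 501,  -  491,- 543/11 , 206 , 396 , 452 , 786,862, 997] 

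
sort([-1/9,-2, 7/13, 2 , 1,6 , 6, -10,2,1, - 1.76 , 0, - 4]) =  [- 10, -4,-2, -1.76, - 1/9, 0,  7/13,  1, 1,2, 2,6,6 ] 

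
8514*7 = 59598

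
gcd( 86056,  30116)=4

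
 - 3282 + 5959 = 2677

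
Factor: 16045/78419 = 5^1* 11^ ( - 1 ) * 3209^1* 7129^( - 1 ) 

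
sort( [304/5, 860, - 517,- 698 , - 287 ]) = [- 698, - 517, - 287, 304/5,860] 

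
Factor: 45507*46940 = 2136098580  =  2^2*3^1*5^1 * 7^1  *11^1*197^1*2347^1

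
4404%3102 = 1302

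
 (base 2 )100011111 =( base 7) 560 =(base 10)287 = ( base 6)1155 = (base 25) bc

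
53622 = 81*662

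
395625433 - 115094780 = 280530653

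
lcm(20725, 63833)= 1595825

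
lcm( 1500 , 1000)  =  3000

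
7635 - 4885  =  2750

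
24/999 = 8/333 = 0.02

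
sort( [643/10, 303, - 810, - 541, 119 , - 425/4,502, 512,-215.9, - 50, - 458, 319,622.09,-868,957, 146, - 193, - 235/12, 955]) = [- 868, - 810, - 541,-458, - 215.9, - 193, - 425/4, - 50,  -  235/12, 643/10,119, 146, 303, 319,  502, 512, 622.09, 955, 957] 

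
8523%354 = 27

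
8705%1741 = 0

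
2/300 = 1/150 = 0.01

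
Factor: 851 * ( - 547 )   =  - 23^1* 37^1*547^1 = -  465497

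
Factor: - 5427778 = - 2^1*521^1*5209^1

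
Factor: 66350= 2^1 * 5^2 * 1327^1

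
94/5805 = 94/5805= 0.02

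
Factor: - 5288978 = -2^1*2644489^1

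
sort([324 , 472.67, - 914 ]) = [- 914,324 , 472.67] 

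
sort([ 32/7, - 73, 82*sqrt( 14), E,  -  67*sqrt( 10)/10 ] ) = [ - 73 , - 67 * sqrt( 10 ) /10, E, 32/7 , 82*sqrt( 14 ) ]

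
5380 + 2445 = 7825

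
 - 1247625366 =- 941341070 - 306284296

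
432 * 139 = 60048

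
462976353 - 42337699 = 420638654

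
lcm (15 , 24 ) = 120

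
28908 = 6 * 4818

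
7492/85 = 7492/85  =  88.14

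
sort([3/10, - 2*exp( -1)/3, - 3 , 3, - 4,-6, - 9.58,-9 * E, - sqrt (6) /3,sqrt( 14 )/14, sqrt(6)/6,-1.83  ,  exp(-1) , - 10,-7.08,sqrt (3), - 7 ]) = [-9*E, - 10,-9.58,- 7.08, - 7,-6,-4 ,-3,-1.83,-sqrt(6 ) /3 , - 2*exp( - 1)/3 , sqrt(14) /14,3/10,  exp( - 1), sqrt( 6) /6 , sqrt( 3),3 ] 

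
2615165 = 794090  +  1821075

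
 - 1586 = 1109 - 2695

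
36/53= 36/53 = 0.68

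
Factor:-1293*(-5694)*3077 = 22653926334=2^1*3^2*13^1 * 17^1*73^1*181^1*431^1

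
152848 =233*656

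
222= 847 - 625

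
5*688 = 3440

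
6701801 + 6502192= 13203993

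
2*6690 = 13380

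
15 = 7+8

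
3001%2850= 151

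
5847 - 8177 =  - 2330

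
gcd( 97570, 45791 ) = 1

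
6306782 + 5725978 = 12032760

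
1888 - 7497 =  - 5609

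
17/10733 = 17/10733=0.00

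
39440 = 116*340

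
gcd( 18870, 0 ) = 18870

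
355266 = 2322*153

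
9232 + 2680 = 11912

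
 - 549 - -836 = 287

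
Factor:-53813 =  - 53813^1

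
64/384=1/6=   0.17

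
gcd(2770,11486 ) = 2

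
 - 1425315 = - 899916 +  - 525399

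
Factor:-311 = - 311^1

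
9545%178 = 111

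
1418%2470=1418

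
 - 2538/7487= - 1+4949/7487 = -  0.34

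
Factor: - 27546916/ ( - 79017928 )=6886729/19754482 = 2^( - 1 )*11^( - 1 )* 23^1*41^1*67^1*109^1 *897931^( - 1)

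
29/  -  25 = - 2 + 21/25 = - 1.16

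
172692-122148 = 50544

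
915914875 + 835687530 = 1751602405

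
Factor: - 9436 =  - 2^2*7^1*337^1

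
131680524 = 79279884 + 52400640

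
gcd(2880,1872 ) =144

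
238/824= 119/412 = 0.29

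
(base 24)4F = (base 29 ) 3o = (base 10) 111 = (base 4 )1233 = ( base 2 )1101111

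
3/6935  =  3/6935 = 0.00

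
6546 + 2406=8952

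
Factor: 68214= 2^1 * 3^1*11369^1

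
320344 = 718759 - 398415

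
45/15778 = 45/15778 = 0.00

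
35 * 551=19285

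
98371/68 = 98371/68= 1446.63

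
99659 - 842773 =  - 743114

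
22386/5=4477 + 1/5  =  4477.20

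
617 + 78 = 695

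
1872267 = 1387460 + 484807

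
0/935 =0  =  0.00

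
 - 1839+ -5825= - 7664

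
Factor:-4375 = - 5^4*7^1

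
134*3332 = 446488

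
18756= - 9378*( - 2 ) 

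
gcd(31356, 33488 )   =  52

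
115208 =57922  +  57286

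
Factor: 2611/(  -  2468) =  -  2^(-2 )*7^1*373^1*617^( - 1)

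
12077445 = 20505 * 589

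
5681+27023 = 32704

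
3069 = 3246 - 177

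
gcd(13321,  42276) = 1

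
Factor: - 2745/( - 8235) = 1/3= 3^(-1 ) 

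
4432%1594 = 1244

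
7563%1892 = 1887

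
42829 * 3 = 128487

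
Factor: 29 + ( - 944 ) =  - 3^1 * 5^1*61^1  =  - 915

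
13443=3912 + 9531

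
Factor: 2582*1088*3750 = 10534560000 = 2^8*3^1*5^4*17^1 * 1291^1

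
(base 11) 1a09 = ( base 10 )2550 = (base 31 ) 2k8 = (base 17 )8E0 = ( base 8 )4766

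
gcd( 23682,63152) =7894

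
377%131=115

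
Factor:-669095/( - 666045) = 133819/133209 = 3^( - 2)*7^2 * 19^( - 2)*41^( - 1 )*2731^1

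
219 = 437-218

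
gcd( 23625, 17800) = 25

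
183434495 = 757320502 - 573886007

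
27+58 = 85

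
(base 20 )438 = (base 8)3204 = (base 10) 1668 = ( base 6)11420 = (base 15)763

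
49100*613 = 30098300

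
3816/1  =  3816 = 3816.00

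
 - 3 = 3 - 6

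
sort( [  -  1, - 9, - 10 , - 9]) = [ - 10, - 9, - 9, - 1]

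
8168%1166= 6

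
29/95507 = 29/95507  =  0.00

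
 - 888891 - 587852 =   -  1476743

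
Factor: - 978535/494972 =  - 2^( - 2)*5^1 * 17^( - 1 )*23^1*29^( - 1)*67^1*127^1*251^(- 1 )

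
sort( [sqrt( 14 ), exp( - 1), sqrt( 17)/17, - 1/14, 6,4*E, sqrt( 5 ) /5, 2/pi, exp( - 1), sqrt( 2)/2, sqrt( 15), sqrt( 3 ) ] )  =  [ - 1/14, sqrt( 17 ) /17, exp(-1) , exp(  -  1),sqrt(5)/5, 2/pi, sqrt( 2)/2,  sqrt(3 ), sqrt( 14), sqrt (15 ), 6, 4*E]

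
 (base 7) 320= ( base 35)4l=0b10100001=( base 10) 161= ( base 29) 5G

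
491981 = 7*70283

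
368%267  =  101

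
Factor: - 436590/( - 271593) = 770/479 = 2^1*5^1 *7^1 * 11^1 * 479^( - 1)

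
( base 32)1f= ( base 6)115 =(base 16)2F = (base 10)47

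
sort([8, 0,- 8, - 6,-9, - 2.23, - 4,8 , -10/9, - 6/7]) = [-9 , - 8, - 6 ,-4, - 2.23,- 10/9, - 6/7, 0, 8,8]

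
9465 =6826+2639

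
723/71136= 241/23712 = 0.01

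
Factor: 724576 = 2^5*22643^1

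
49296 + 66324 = 115620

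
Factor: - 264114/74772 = -2^( - 1 )*3^1 * 31^( - 1)*73^1 = - 219/62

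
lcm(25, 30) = 150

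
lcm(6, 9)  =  18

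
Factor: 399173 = 399173^1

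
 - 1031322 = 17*( - 60666 ) 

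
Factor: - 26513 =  - 26513^1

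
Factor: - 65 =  - 5^1 * 13^1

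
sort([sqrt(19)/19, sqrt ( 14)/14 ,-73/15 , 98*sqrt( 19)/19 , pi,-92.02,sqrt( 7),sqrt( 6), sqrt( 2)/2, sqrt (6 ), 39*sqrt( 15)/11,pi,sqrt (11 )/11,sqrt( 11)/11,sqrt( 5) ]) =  [  -  92.02,- 73/15,sqrt(19 )/19,sqrt(14 ) /14,sqrt( 11)/11,sqrt( 11)/11,sqrt( 2)/2,sqrt( 5 ),sqrt( 6),sqrt(6), sqrt( 7),pi, pi,39* sqrt( 15)/11,98 * sqrt( 19 )/19]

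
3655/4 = 3655/4 = 913.75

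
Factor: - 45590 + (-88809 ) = -134399^1 = - 134399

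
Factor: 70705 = 5^1*79^1*179^1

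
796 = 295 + 501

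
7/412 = 7/412=0.02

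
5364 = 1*5364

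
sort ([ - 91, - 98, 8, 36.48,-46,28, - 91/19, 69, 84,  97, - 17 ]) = [ - 98, - 91, - 46 , - 17, - 91/19, 8, 28, 36.48, 69, 84 , 97] 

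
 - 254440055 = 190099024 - 444539079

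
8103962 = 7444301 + 659661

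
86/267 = 86/267 = 0.32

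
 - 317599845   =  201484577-519084422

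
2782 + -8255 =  - 5473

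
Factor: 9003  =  3^1 * 3001^1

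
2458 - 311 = 2147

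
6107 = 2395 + 3712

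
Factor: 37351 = 41^1 * 911^1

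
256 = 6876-6620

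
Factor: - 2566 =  - 2^1*1283^1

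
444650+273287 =717937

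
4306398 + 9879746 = 14186144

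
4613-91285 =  - 86672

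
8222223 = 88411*93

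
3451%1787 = 1664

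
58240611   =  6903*8437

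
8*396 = 3168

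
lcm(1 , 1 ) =1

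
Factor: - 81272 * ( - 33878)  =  2753332816=2^4 * 13^1*1303^1*10159^1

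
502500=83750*6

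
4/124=1/31 = 0.03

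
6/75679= 6/75679 = 0.00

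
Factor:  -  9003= -3^1*3001^1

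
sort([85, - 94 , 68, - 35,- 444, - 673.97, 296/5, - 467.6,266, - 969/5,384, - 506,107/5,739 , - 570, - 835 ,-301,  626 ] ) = [ - 835, - 673.97, - 570,- 506, - 467.6, - 444, - 301, - 969/5,-94, - 35,  107/5,296/5,68, 85,266,384,626,739]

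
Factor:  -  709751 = - 7^1*41^1*2473^1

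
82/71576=41/35788= 0.00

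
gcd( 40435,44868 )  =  1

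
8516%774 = 2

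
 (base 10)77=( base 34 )29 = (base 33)2b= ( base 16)4d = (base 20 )3h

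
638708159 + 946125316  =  1584833475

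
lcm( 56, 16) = 112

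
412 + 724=1136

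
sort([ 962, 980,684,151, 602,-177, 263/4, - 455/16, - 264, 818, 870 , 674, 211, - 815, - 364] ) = [ - 815, - 364, - 264, - 177 , - 455/16 , 263/4, 151, 211,602,674,684,818,870, 962, 980]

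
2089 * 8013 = 16739157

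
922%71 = 70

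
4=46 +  - 42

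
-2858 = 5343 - 8201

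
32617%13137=6343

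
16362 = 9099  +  7263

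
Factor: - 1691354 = -2^1 * 7^1*120811^1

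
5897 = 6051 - 154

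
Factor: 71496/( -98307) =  - 2^3*11^ ( - 1 ) = - 8/11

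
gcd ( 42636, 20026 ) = 646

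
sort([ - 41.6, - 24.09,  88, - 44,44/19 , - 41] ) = [ - 44, - 41.6, - 41,  -  24.09,44/19, 88]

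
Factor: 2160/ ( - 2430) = -2^3*3^ ( - 2)=- 8/9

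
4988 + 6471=11459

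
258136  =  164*1574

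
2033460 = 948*2145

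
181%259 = 181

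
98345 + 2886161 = 2984506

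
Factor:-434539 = -7^1*23^1*2699^1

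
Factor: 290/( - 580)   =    -  2^( - 1) = -1/2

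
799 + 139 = 938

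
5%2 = 1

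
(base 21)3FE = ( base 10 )1652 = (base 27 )275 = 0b11001110100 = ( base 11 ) 1272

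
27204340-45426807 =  - 18222467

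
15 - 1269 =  - 1254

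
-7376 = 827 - 8203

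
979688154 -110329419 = 869358735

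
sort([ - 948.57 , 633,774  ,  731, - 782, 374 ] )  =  [ - 948.57, - 782, 374, 633, 731, 774]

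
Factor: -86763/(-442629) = 3^(  -  1 ) * 11^( - 1)*17^(-1)*263^ (-1 )*28921^1 = 28921/147543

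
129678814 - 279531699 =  - 149852885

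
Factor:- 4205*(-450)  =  2^1* 3^2*5^3 * 29^2 = 1892250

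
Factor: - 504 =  - 2^3*3^2*7^1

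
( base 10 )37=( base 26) 1B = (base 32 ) 15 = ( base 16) 25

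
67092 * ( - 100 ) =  - 6709200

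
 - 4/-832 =1/208 = 0.00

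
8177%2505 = 662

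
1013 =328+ 685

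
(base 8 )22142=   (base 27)CKQ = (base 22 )J58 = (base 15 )2B5E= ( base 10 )9314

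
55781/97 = 575 + 6/97 = 575.06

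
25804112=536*48142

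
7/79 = 7/79 = 0.09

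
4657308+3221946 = 7879254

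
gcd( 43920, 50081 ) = 61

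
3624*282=1021968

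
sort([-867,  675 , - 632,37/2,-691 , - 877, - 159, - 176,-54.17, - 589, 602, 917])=[-877,-867, - 691, - 632, - 589, - 176, - 159, - 54.17,37/2, 602, 675, 917]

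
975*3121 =3042975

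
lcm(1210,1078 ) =59290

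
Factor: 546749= 7^1*37^1*2111^1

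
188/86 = 94/43 =2.19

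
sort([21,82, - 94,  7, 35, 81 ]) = [ - 94,  7,21,35,  81,82 ]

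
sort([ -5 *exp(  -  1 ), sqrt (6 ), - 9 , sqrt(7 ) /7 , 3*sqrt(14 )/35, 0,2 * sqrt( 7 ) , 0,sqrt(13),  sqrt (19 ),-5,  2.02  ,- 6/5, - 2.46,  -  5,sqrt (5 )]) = [-9,-5, - 5, - 2.46, - 5*exp( -1 ) , - 6/5,0, 0 , 3*sqrt( 14) /35,sqrt(7)/7, 2.02,sqrt( 5 ), sqrt(6 ), sqrt(13), sqrt( 19) , 2*sqrt( 7)]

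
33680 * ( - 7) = -235760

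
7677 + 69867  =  77544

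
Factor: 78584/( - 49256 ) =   -  209/131 = - 11^1* 19^1*131^ ( - 1)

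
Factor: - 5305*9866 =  - 2^1*5^1*1061^1 * 4933^1= - 52339130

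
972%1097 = 972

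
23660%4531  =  1005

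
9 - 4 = 5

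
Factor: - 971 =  - 971^1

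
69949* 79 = 5525971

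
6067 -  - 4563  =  10630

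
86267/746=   115 + 477/746 =115.64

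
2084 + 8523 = 10607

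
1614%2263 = 1614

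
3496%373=139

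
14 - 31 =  - 17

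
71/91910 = 71/91910 = 0.00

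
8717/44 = 198 + 5/44  =  198.11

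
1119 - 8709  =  -7590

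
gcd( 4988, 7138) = 86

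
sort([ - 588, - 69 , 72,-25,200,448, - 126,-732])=[ - 732,-588, - 126, - 69, - 25,72,200, 448 ]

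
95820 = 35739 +60081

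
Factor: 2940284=2^2 * 735071^1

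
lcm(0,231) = 0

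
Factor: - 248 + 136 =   -  112 = -2^4*7^1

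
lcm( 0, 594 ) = 0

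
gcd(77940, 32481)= 9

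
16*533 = 8528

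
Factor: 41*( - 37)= - 1517 = - 37^1*41^1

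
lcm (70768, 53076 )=212304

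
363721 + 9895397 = 10259118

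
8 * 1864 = 14912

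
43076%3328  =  3140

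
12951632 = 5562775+7388857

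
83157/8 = 83157/8 = 10394.62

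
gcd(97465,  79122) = 1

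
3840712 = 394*9748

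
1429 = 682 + 747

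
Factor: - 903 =-3^1*7^1*43^1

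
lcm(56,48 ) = 336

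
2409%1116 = 177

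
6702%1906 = 984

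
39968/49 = 39968/49 = 815.67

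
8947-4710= 4237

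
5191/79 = 5191/79  =  65.71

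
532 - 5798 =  - 5266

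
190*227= 43130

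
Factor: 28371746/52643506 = 14185873/26321753 = 13^1*103^ ( - 1 )*255551^( - 1 ) *1091221^1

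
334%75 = 34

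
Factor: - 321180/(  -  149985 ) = 212/99 =2^2*3^( - 2)*11^( - 1)*53^1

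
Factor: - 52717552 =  - 2^4*19^2*9127^1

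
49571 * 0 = 0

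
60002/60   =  1000  +  1/30 = 1000.03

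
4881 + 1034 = 5915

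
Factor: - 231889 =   -  7^1*157^1*211^1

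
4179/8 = 522  +  3/8 = 522.38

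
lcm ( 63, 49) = 441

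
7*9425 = 65975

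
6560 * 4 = 26240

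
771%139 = 76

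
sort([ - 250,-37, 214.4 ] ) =[-250,  -  37,214.4 ] 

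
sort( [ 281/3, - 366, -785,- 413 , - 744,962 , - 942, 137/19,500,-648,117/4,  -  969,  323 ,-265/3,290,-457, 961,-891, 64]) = [ - 969,  -  942, - 891, - 785 ,  -  744,-648,  -  457, - 413, - 366,- 265/3,137/19 , 117/4, 64,281/3,290, 323,500,961,962]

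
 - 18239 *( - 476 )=8681764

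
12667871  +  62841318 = 75509189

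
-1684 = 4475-6159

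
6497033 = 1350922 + 5146111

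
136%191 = 136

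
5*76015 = 380075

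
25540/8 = 3192 + 1/2 = 3192.50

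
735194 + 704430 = 1439624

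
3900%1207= 279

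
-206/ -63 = 3+17/63 = 3.27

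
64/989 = 64/989 = 0.06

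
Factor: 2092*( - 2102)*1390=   -  2^4*5^1*139^1  *523^1*1051^1 = - 6112363760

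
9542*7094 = 67690948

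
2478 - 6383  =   - 3905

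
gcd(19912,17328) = 152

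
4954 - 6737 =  - 1783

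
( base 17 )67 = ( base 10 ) 109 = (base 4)1231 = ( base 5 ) 414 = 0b1101101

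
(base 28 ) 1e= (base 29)1d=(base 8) 52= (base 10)42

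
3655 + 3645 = 7300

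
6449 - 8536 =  - 2087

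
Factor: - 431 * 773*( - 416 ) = 138595808 = 2^5 * 13^1*431^1*773^1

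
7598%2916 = 1766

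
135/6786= 15/754 = 0.02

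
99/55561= 9/5051 = 0.00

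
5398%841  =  352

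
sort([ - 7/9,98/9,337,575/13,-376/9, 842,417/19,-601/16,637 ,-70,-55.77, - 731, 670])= [ - 731, - 70,  -  55.77, - 376/9, - 601/16 ,-7/9,98/9 , 417/19  ,  575/13,  337, 637, 670,842]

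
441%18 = 9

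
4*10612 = 42448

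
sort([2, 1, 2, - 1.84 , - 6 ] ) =[  -  6, - 1.84, 1, 2,2 ]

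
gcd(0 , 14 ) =14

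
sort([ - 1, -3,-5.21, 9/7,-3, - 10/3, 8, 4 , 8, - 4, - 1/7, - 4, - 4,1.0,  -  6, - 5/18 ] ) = [ - 6,-5.21,  -  4,-4,-4,-10/3,  -  3,  -  3,-1 , - 5/18 , - 1/7, 1.0,9/7,4 , 8,8]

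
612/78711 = 204/26237=   0.01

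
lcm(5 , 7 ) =35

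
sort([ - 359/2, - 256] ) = [  -  256 , - 359/2]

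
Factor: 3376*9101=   2^4 *19^1*211^1*479^1 = 30724976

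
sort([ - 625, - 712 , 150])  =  [ - 712, - 625 , 150 ] 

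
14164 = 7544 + 6620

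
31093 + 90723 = 121816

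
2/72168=1/36084  =  0.00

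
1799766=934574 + 865192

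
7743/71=7743/71 = 109.06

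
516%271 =245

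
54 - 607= - 553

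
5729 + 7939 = 13668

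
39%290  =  39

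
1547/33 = 46+ 29/33=46.88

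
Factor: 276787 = 7^1*39541^1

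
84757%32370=20017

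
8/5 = 8/5 = 1.60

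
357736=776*461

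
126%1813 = 126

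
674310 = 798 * 845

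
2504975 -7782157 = -5277182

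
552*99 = 54648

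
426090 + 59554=485644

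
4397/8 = 4397/8 = 549.62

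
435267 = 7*62181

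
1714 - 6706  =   - 4992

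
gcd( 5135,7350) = 5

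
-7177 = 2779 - 9956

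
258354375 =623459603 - 365105228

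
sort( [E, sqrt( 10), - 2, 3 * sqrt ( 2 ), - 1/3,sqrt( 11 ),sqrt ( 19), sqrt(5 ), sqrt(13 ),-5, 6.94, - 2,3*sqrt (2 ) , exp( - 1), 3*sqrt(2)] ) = [ - 5, - 2, - 2 , - 1/3,  exp( - 1), sqrt ( 5),E,sqrt(10) , sqrt( 11), sqrt(13), 3*sqrt(2 ),3*sqrt(2),3*sqrt (2) , sqrt(19),  6.94]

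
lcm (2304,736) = 52992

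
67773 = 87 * 779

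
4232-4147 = 85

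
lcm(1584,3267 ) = 52272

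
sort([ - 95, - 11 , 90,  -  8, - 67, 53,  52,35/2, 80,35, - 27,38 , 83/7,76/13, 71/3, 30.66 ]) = [-95,- 67, - 27, - 11, - 8,76/13,  83/7,  35/2, 71/3,30.66,  35, 38,52, 53,80, 90 ] 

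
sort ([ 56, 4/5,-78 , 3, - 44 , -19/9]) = [-78,  -  44,  -  19/9, 4/5, 3, 56]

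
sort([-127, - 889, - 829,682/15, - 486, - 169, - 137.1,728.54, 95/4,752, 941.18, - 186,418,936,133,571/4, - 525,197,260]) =[  -  889,  -  829, - 525, - 486,  -  186,-169,  -  137.1, - 127,95/4, 682/15,  133, 571/4,197, 260,418, 728.54, 752,936,  941.18] 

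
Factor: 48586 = 2^1*17^1*1429^1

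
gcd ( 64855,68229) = 7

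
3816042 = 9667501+-5851459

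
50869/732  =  50869/732 = 69.49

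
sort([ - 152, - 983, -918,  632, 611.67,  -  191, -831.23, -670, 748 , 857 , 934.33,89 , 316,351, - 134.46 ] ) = [  -  983 , - 918, - 831.23,-670, - 191,  -  152, - 134.46,89, 316,351,611.67,632, 748 , 857,934.33 ]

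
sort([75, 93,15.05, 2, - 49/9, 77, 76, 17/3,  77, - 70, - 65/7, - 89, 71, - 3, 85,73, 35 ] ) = [ - 89, - 70, - 65/7 ,- 49/9 , - 3, 2, 17/3, 15.05,35,71, 73, 75, 76,77, 77, 85, 93] 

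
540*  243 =131220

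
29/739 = 29/739 = 0.04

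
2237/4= 559+1/4 = 559.25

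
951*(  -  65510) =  - 62300010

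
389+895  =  1284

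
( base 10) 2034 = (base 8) 3762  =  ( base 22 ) 44A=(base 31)23J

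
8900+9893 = 18793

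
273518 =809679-536161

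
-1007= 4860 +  - 5867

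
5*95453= 477265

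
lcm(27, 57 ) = 513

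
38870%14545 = 9780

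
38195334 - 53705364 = - 15510030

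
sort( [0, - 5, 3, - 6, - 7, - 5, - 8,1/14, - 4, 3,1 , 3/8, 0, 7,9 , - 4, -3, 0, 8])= [ - 8, - 7, - 6 , - 5, - 5, - 4, - 4, - 3,0,0,0,1/14, 3/8,1, 3,3,7,8,9] 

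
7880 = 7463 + 417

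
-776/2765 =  - 776/2765= -0.28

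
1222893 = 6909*177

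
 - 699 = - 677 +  - 22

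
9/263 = 9/263= 0.03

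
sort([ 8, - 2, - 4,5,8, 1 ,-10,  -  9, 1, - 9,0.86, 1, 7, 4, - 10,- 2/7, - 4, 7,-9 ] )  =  [-10, - 10,-9,-9, - 9,-4,-4,-2,-2/7,0.86, 1, 1,1,  4, 5,7, 7,8 , 8]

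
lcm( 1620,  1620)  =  1620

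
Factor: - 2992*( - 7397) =22131824 = 2^4*11^1*13^1*17^1*569^1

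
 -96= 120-216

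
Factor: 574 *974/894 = 279538/447= 2^1*3^( - 1)*7^1*41^1 * 149^( - 1) * 487^1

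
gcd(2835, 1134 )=567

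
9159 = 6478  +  2681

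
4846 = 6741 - 1895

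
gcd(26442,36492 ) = 6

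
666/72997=666/72997= 0.01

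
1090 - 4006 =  - 2916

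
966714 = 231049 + 735665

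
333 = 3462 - 3129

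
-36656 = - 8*4582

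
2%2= 0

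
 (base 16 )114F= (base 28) 5i7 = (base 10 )4431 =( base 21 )a10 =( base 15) 14a6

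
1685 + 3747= 5432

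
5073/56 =5073/56 = 90.59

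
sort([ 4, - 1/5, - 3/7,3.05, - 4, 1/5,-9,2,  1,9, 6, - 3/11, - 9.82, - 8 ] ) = [-9.82, - 9, - 8, - 4,-3/7 , - 3/11, - 1/5,1/5,1,2,3.05,4, 6,9 ]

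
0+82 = 82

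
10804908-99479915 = -88675007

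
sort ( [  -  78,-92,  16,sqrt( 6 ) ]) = [-92, - 78,  sqrt ( 6 ),16 ]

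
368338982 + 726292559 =1094631541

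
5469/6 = 911+1/2 =911.50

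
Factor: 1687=7^1*241^1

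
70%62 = 8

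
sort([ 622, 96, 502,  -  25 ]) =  [ - 25, 96,502 , 622] 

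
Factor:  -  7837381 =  - 7837381^1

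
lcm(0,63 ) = 0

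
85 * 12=1020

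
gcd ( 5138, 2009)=7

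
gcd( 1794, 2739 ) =3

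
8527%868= 715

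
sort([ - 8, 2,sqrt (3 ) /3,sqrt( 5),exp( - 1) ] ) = [ - 8,exp( - 1 ) , sqrt(3 )/3,2 , sqrt( 5) ] 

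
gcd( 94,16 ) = 2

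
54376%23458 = 7460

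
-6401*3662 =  - 23440462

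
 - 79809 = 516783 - 596592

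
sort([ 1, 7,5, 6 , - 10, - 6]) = [- 10, - 6, 1, 5 , 6, 7 ]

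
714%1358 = 714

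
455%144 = 23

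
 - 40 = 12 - 52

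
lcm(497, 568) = 3976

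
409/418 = 409/418 = 0.98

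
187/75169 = 187/75169 =0.00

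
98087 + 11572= 109659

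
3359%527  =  197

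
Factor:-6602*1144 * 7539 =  - 2^4*3^1*7^1*11^1*13^1 * 359^1 * 3301^1  =  - 56939714832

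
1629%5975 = 1629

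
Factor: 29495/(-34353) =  - 85/99 = -  3^(  -  2)*5^1 * 11^(-1 ) * 17^1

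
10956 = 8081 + 2875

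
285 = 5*57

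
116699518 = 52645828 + 64053690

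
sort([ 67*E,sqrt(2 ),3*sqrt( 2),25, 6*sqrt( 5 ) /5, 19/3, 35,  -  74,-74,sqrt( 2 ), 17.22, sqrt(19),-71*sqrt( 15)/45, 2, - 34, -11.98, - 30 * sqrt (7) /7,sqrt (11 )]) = [ - 74  ,-74, - 34,  -  11.98, - 30*sqrt( 7)/7, -71 *sqrt(15)/45,  sqrt( 2),  sqrt(2), 2, 6*sqrt( 5)/5,sqrt( 11),3*sqrt( 2 ), sqrt ( 19), 19/3, 17.22, 25, 35, 67*E]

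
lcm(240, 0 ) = 0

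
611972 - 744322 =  - 132350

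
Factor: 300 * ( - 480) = - 144000 = - 2^7*3^2* 5^3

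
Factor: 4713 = 3^1 * 1571^1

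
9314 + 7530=16844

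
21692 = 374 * 58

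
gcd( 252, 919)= 1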